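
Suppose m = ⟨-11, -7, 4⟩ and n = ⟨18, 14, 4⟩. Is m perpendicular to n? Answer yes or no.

no

m · n = (-11)·18 + (-7)·14 + 4·4 = -198 - 98 + 16 = -280
Nonzero, so the vectors are not orthogonal.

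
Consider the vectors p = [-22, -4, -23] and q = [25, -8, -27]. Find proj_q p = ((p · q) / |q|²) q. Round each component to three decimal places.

(1.816, -0.581, -1.961)

p · q = (-22)·25 + (-4)·(-8) + (-23)·(-27) = -550 + 32 + 621 = 103
|q|² = 625 + 64 + 729 = 1418
proj_q p = (103/1418) · (25, -8, -27) ≈ (1.816, -0.581, -1.961)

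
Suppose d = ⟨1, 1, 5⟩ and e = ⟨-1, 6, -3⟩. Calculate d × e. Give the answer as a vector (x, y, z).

i: 1·(-3) - 5·6 = -3 - 30 = -33
j: 5·(-1) - 1·(-3) = -5 - (-3) = -2
k: 1·6 - 1·(-1) = 6 - (-1) = 7
d × e = (-33, -2, 7)

(-33, -2, 7)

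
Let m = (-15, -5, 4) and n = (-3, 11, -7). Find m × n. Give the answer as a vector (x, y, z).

(-9, -117, -180)

i: (-5)·(-7) - 4·11 = 35 - 44 = -9
j: 4·(-3) - (-15)·(-7) = -12 - 105 = -117
k: (-15)·11 - (-5)·(-3) = -165 - 15 = -180
m × n = (-9, -117, -180)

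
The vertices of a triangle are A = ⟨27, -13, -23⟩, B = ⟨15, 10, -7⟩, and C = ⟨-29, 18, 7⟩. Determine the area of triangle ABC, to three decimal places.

AB = (-12, 23, 16),  AC = (-56, 31, 30)
i: 23·30 - 16·31 = 690 - 496 = 194
j: 16·(-56) - (-12)·30 = -896 - (-360) = -536
k: (-12)·31 - 23·(-56) = -372 - (-1288) = 916
AB × AC = (194, -536, 916)
|AB × AC| = √1163988 ≈ 1078.8828
area = ½ · 1078.8828 ≈ 539.441

539.441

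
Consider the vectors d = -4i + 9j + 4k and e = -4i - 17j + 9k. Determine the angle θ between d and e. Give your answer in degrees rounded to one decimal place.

118.9

d · e = (-4)·(-4) + 9·(-17) + 4·9 = 16 - 153 + 36 = -101
|d|² = 16 + 81 + 16 = 113,  |d| = √113 ≈ 10.630146
|e|² = 16 + 289 + 81 = 386,  |e| = √386 ≈ 19.646883
cos θ = -101 / (10.630146 · 19.646883) ≈ -0.48360
θ = arccos(-0.48360) ≈ 118.9°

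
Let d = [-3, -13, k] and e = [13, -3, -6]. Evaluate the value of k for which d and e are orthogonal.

d · e = (-3)·13 + (-13)·(-3) + k·(-6) = 0 - 6k
Set equal to 0: -6k = 0, so k = 0.

0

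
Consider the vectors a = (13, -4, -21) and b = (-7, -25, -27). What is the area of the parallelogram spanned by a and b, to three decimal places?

i: (-4)·(-27) - (-21)·(-25) = 108 - 525 = -417
j: (-21)·(-7) - 13·(-27) = 147 - (-351) = 498
k: 13·(-25) - (-4)·(-7) = -325 - 28 = -353
a × b = (-417, 498, -353)
|a × b| = √((-417)² + 498² + (-353)²) = √546502 ≈ 739.2577

739.258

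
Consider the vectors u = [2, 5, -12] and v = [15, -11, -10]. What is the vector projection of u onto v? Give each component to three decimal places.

(3.195, -2.343, -2.130)

u · v = 2·15 + 5·(-11) + (-12)·(-10) = 30 - 55 + 120 = 95
|v|² = 225 + 121 + 100 = 446
proj_v u = (95/446) · (15, -11, -10) ≈ (3.195, -2.343, -2.130)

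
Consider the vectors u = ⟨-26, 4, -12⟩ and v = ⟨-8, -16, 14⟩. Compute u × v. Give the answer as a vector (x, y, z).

(-136, 460, 448)

i: 4·14 - (-12)·(-16) = 56 - 192 = -136
j: (-12)·(-8) - (-26)·14 = 96 - (-364) = 460
k: (-26)·(-16) - 4·(-8) = 416 - (-32) = 448
u × v = (-136, 460, 448)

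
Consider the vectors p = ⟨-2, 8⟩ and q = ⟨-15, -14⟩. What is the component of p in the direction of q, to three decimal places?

p · q = (-2)·(-15) + 8·(-14) = 30 - 112 = -82
|q| = √(225 + 196) = √421 ≈ 20.5183
comp_q p = -82 / √421 ≈ -3.996

-3.996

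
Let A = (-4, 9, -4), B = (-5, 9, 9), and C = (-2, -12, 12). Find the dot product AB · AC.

AB = B − A = (-1, 0, 13)
AC = C − A = (2, -21, 16)
AB · AC = (-1)·2 + 0·(-21) + 13·16 = -2 + 0 + 208 = 206

206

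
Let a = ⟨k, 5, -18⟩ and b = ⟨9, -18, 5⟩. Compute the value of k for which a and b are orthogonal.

a · b = k·9 + 5·(-18) + (-18)·5 = -180 + 9k
Set equal to 0: 9k = 180, so k = 20.

20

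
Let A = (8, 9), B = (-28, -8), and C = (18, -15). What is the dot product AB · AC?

48

AB = B − A = (-36, -17)
AC = C − A = (10, -24)
AB · AC = (-36)·10 + (-17)·(-24) = -360 + 408 = 48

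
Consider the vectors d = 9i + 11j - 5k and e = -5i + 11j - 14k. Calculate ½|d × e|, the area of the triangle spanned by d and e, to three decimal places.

118.657

i: 11·(-14) - (-5)·11 = -154 - (-55) = -99
j: (-5)·(-5) - 9·(-14) = 25 - (-126) = 151
k: 9·11 - 11·(-5) = 99 - (-55) = 154
d × e = (-99, 151, 154)
|d × e| = √((-99)² + 151² + 154²) = √56318 ≈ 237.3141
area = ½ · 237.3141 ≈ 118.657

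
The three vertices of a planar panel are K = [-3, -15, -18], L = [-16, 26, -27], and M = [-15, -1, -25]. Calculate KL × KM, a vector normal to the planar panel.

(-161, 17, 310)

KL = (-13, 41, -9)
KM = (-12, 14, -7)
i: 41·(-7) - (-9)·14 = -287 - (-126) = -161
j: (-9)·(-12) - (-13)·(-7) = 108 - 91 = 17
k: (-13)·14 - 41·(-12) = -182 - (-492) = 310
KL × KM = (-161, 17, 310)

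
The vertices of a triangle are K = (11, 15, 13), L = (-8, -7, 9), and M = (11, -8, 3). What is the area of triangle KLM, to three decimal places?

KL = (-19, -22, -4),  KM = (0, -23, -10)
i: (-22)·(-10) - (-4)·(-23) = 220 - 92 = 128
j: (-4)·0 - (-19)·(-10) = 0 - 190 = -190
k: (-19)·(-23) - (-22)·0 = 437 - 0 = 437
KL × KM = (128, -190, 437)
|KL × KM| = √243453 ≈ 493.4096
area = ½ · 493.4096 ≈ 246.705

246.705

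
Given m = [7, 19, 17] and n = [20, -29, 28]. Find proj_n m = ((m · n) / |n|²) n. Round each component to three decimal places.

m · n = 7·20 + 19·(-29) + 17·28 = 140 - 551 + 476 = 65
|n|² = 400 + 841 + 784 = 2025
proj_n m = (65/2025) · (20, -29, 28) ≈ (0.642, -0.931, 0.899)

(0.642, -0.931, 0.899)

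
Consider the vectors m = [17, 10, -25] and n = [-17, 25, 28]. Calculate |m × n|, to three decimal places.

1084.274

i: 10·28 - (-25)·25 = 280 - (-625) = 905
j: (-25)·(-17) - 17·28 = 425 - 476 = -51
k: 17·25 - 10·(-17) = 425 - (-170) = 595
m × n = (905, -51, 595)
|m × n| = √(905² + (-51)² + 595²) = √1175651 ≈ 1084.2744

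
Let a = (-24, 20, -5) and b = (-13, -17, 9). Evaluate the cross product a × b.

i: 20·9 - (-5)·(-17) = 180 - 85 = 95
j: (-5)·(-13) - (-24)·9 = 65 - (-216) = 281
k: (-24)·(-17) - 20·(-13) = 408 - (-260) = 668
a × b = (95, 281, 668)

(95, 281, 668)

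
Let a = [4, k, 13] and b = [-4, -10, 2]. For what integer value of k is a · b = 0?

1

a · b = 4·(-4) + k·(-10) + 13·2 = 10 - 10k
Set equal to 0: -10k = -10, so k = 1.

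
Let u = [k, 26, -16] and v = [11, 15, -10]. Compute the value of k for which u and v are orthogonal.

-50

u · v = k·11 + 26·15 + (-16)·(-10) = 550 + 11k
Set equal to 0: 11k = -550, so k = -50.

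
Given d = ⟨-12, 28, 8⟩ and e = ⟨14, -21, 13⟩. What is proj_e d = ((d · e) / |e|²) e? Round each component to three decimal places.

d · e = (-12)·14 + 28·(-21) + 8·13 = -168 - 588 + 104 = -652
|e|² = 196 + 441 + 169 = 806
proj_e d = (-652/806) · (14, -21, 13) ≈ (-11.325, 16.988, -10.516)

(-11.325, 16.988, -10.516)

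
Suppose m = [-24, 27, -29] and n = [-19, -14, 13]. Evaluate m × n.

i: 27·13 - (-29)·(-14) = 351 - 406 = -55
j: (-29)·(-19) - (-24)·13 = 551 - (-312) = 863
k: (-24)·(-14) - 27·(-19) = 336 - (-513) = 849
m × n = (-55, 863, 849)

(-55, 863, 849)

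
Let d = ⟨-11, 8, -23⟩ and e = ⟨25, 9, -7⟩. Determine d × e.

i: 8·(-7) - (-23)·9 = -56 - (-207) = 151
j: (-23)·25 - (-11)·(-7) = -575 - 77 = -652
k: (-11)·9 - 8·25 = -99 - 200 = -299
d × e = (151, -652, -299)

(151, -652, -299)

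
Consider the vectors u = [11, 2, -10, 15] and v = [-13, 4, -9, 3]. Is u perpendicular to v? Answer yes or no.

u · v = 11·(-13) + 2·4 + (-10)·(-9) + 15·3 = -143 + 8 + 90 + 45 = 0
Zero, so the vectors are orthogonal.

yes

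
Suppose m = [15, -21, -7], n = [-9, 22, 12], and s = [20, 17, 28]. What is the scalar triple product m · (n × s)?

-1

n × s:
i: 22·28 - 12·17 = 616 - 204 = 412
j: 12·20 - (-9)·28 = 240 - (-252) = 492
k: (-9)·17 - 22·20 = -153 - 440 = -593
n × s = (412, 492, -593)
m · (n × s) = 15·412 + (-21)·492 + (-7)·(-593) = 6180 - 10332 + 4151 = -1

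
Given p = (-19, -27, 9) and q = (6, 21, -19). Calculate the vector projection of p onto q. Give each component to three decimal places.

p · q = (-19)·6 + (-27)·21 + 9·(-19) = -114 - 567 - 171 = -852
|q|² = 36 + 441 + 361 = 838
proj_q p = (-852/838) · (6, 21, -19) ≈ (-6.100, -21.351, 19.317)

(-6.100, -21.351, 19.317)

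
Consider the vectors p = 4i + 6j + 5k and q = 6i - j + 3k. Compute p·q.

p · q = 4·6 + 6·(-1) + 5·3 = 24 - 6 + 15 = 33

33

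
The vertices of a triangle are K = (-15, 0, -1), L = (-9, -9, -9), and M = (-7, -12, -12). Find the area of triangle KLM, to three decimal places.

KL = (6, -9, -8),  KM = (8, -12, -11)
i: (-9)·(-11) - (-8)·(-12) = 99 - 96 = 3
j: (-8)·8 - 6·(-11) = -64 - (-66) = 2
k: 6·(-12) - (-9)·8 = -72 - (-72) = 0
KL × KM = (3, 2, 0)
|KL × KM| = √13 ≈ 3.6056
area = ½ · 3.6056 ≈ 1.803

1.803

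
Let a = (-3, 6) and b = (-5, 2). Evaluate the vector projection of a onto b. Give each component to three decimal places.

(-4.655, 1.862)

a · b = (-3)·(-5) + 6·2 = 15 + 12 = 27
|b|² = 25 + 4 = 29
proj_b a = (27/29) · (-5, 2) ≈ (-4.655, 1.862)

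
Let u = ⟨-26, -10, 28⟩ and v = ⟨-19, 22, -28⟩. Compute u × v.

i: (-10)·(-28) - 28·22 = 280 - 616 = -336
j: 28·(-19) - (-26)·(-28) = -532 - 728 = -1260
k: (-26)·22 - (-10)·(-19) = -572 - 190 = -762
u × v = (-336, -1260, -762)

(-336, -1260, -762)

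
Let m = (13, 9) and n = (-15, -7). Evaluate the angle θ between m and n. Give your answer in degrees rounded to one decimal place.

m · n = 13·(-15) + 9·(-7) = -195 - 63 = -258
|m|² = 169 + 81 = 250,  |m| = √250 ≈ 15.811388
|n|² = 225 + 49 = 274,  |n| = √274 ≈ 16.552945
cos θ = -258 / (15.811388 · 16.552945) ≈ -0.98577
θ = arccos(-0.98577) ≈ 170.3°

170.3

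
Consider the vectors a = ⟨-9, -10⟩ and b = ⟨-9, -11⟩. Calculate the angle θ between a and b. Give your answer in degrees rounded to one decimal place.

a · b = (-9)·(-9) + (-10)·(-11) = 81 + 110 = 191
|a|² = 81 + 100 = 181,  |a| = √181 ≈ 13.453624
|b|² = 81 + 121 = 202,  |b| = √202 ≈ 14.212670
cos θ = 191 / (13.453624 · 14.212670) ≈ 0.99889
θ = arccos(0.99889) ≈ 2.7°

2.7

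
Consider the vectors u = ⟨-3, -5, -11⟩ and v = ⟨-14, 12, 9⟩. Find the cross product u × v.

i: (-5)·9 - (-11)·12 = -45 - (-132) = 87
j: (-11)·(-14) - (-3)·9 = 154 - (-27) = 181
k: (-3)·12 - (-5)·(-14) = -36 - 70 = -106
u × v = (87, 181, -106)

(87, 181, -106)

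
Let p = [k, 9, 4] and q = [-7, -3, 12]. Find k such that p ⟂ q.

3

p · q = k·(-7) + 9·(-3) + 4·12 = 21 - 7k
Set equal to 0: -7k = -21, so k = 3.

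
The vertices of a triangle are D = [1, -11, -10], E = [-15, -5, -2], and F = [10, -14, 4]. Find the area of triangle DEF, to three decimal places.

157.572

DE = (-16, 6, 8),  DF = (9, -3, 14)
i: 6·14 - 8·(-3) = 84 - (-24) = 108
j: 8·9 - (-16)·14 = 72 - (-224) = 296
k: (-16)·(-3) - 6·9 = 48 - 54 = -6
DE × DF = (108, 296, -6)
|DE × DF| = √99316 ≈ 315.1444
area = ½ · 315.1444 ≈ 157.572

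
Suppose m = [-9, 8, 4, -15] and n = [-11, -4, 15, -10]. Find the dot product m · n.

m · n = (-9)·(-11) + 8·(-4) + 4·15 + (-15)·(-10) = 99 - 32 + 60 + 150 = 277

277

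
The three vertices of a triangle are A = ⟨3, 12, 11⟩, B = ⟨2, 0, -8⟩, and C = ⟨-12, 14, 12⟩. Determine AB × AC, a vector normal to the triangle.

(26, 286, -182)

AB = (-1, -12, -19)
AC = (-15, 2, 1)
i: (-12)·1 - (-19)·2 = -12 - (-38) = 26
j: (-19)·(-15) - (-1)·1 = 285 - (-1) = 286
k: (-1)·2 - (-12)·(-15) = -2 - 180 = -182
AB × AC = (26, 286, -182)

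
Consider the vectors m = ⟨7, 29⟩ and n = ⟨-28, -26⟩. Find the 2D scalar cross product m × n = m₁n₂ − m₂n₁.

630

7·(-26) - 29·(-28) = -182 - (-812) = 630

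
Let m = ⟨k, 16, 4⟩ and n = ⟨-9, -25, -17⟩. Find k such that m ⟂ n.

-52

m · n = k·(-9) + 16·(-25) + 4·(-17) = -468 - 9k
Set equal to 0: -9k = 468, so k = -52.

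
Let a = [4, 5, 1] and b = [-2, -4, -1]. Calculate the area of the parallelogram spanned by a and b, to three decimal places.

6.403

i: 5·(-1) - 1·(-4) = -5 - (-4) = -1
j: 1·(-2) - 4·(-1) = -2 - (-4) = 2
k: 4·(-4) - 5·(-2) = -16 - (-10) = -6
a × b = (-1, 2, -6)
|a × b| = √((-1)² + 2² + (-6)²) = √41 ≈ 6.4031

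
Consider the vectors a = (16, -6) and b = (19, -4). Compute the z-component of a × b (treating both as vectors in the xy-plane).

50

16·(-4) - (-6)·19 = -64 - (-114) = 50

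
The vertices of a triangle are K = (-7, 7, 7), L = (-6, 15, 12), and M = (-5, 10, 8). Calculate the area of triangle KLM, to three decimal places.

KL = (1, 8, 5),  KM = (2, 3, 1)
i: 8·1 - 5·3 = 8 - 15 = -7
j: 5·2 - 1·1 = 10 - 1 = 9
k: 1·3 - 8·2 = 3 - 16 = -13
KL × KM = (-7, 9, -13)
|KL × KM| = √299 ≈ 17.2916
area = ½ · 17.2916 ≈ 8.646

8.646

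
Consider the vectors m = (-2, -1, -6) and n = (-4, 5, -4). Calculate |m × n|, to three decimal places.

i: (-1)·(-4) - (-6)·5 = 4 - (-30) = 34
j: (-6)·(-4) - (-2)·(-4) = 24 - 8 = 16
k: (-2)·5 - (-1)·(-4) = -10 - 4 = -14
m × n = (34, 16, -14)
|m × n| = √(34² + 16² + (-14)²) = √1608 ≈ 40.0999

40.100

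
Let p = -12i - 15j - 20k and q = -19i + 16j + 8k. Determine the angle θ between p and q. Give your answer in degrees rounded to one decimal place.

p · q = (-12)·(-19) + (-15)·16 + (-20)·8 = 228 - 240 - 160 = -172
|p|² = 144 + 225 + 400 = 769,  |p| = √769 ≈ 27.730849
|q|² = 361 + 256 + 64 = 681,  |q| = √681 ≈ 26.095977
cos θ = -172 / (27.730849 · 26.095977) ≈ -0.23768
θ = arccos(-0.23768) ≈ 103.7°

103.7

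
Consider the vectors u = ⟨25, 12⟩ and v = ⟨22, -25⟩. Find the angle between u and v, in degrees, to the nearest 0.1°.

u · v = 25·22 + 12·(-25) = 550 - 300 = 250
|u|² = 625 + 144 = 769,  |u| = √769 ≈ 27.730849
|v|² = 484 + 625 = 1109,  |v| = √1109 ≈ 33.301652
cos θ = 250 / (27.730849 · 33.301652) ≈ 0.27071
θ = arccos(0.27071) ≈ 74.3°

74.3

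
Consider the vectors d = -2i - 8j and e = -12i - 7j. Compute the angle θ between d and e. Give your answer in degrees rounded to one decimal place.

45.7

d · e = (-2)·(-12) + (-8)·(-7) = 24 + 56 = 80
|d|² = 4 + 64 = 68,  |d| = √68 ≈ 8.246211
|e|² = 144 + 49 = 193,  |e| = √193 ≈ 13.892444
cos θ = 80 / (8.246211 · 13.892444) ≈ 0.69832
θ = arccos(0.69832) ≈ 45.7°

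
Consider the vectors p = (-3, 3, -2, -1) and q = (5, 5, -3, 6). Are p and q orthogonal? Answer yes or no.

yes

p · q = (-3)·5 + 3·5 + (-2)·(-3) + (-1)·6 = -15 + 15 + 6 - 6 = 0
Zero, so the vectors are orthogonal.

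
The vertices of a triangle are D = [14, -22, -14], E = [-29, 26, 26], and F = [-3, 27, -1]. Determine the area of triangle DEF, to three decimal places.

930.889

DE = (-43, 48, 40),  DF = (-17, 49, 13)
i: 48·13 - 40·49 = 624 - 1960 = -1336
j: 40·(-17) - (-43)·13 = -680 - (-559) = -121
k: (-43)·49 - 48·(-17) = -2107 - (-816) = -1291
DE × DF = (-1336, -121, -1291)
|DE × DF| = √3466218 ≈ 1861.7782
area = ½ · 1861.7782 ≈ 930.889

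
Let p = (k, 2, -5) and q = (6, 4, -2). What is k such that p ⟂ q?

-3

p · q = k·6 + 2·4 + (-5)·(-2) = 18 + 6k
Set equal to 0: 6k = -18, so k = -3.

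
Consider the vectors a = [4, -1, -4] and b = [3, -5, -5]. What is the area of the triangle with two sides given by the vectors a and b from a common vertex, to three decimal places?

i: (-1)·(-5) - (-4)·(-5) = 5 - 20 = -15
j: (-4)·3 - 4·(-5) = -12 - (-20) = 8
k: 4·(-5) - (-1)·3 = -20 - (-3) = -17
a × b = (-15, 8, -17)
|a × b| = √((-15)² + 8² + (-17)²) = √578 ≈ 24.0416
area = ½ · 24.0416 ≈ 12.021

12.021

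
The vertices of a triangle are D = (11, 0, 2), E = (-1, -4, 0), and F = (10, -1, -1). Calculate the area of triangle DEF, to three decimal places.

18.166

DE = (-12, -4, -2),  DF = (-1, -1, -3)
i: (-4)·(-3) - (-2)·(-1) = 12 - 2 = 10
j: (-2)·(-1) - (-12)·(-3) = 2 - 36 = -34
k: (-12)·(-1) - (-4)·(-1) = 12 - 4 = 8
DE × DF = (10, -34, 8)
|DE × DF| = √1320 ≈ 36.3318
area = ½ · 36.3318 ≈ 18.166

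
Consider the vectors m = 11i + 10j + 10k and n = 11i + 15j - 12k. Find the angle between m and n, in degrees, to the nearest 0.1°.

m · n = 11·11 + 10·15 + 10·(-12) = 121 + 150 - 120 = 151
|m|² = 121 + 100 + 100 = 321,  |m| = √321 ≈ 17.916473
|n|² = 121 + 225 + 144 = 490,  |n| = √490 ≈ 22.135944
cos θ = 151 / (17.916473 · 22.135944) ≈ 0.38074
θ = arccos(0.38074) ≈ 67.6°

67.6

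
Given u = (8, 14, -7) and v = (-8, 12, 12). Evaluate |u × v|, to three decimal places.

329.193

i: 14·12 - (-7)·12 = 168 - (-84) = 252
j: (-7)·(-8) - 8·12 = 56 - 96 = -40
k: 8·12 - 14·(-8) = 96 - (-112) = 208
u × v = (252, -40, 208)
|u × v| = √(252² + (-40)² + 208²) = √108368 ≈ 329.1930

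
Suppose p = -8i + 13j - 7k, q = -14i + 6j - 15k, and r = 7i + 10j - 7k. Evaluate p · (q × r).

-2229

q × r:
i: 6·(-7) - (-15)·10 = -42 - (-150) = 108
j: (-15)·7 - (-14)·(-7) = -105 - 98 = -203
k: (-14)·10 - 6·7 = -140 - 42 = -182
q × r = (108, -203, -182)
p · (q × r) = (-8)·108 + 13·(-203) + (-7)·(-182) = -864 - 2639 + 1274 = -2229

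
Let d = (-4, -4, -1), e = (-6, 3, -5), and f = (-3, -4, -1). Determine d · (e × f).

e × f:
i: 3·(-1) - (-5)·(-4) = -3 - 20 = -23
j: (-5)·(-3) - (-6)·(-1) = 15 - 6 = 9
k: (-6)·(-4) - 3·(-3) = 24 - (-9) = 33
e × f = (-23, 9, 33)
d · (e × f) = (-4)·(-23) + (-4)·9 + (-1)·33 = 92 - 36 - 33 = 23

23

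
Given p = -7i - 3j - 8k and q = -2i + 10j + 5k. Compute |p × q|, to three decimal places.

112.259

i: (-3)·5 - (-8)·10 = -15 - (-80) = 65
j: (-8)·(-2) - (-7)·5 = 16 - (-35) = 51
k: (-7)·10 - (-3)·(-2) = -70 - 6 = -76
p × q = (65, 51, -76)
|p × q| = √(65² + 51² + (-76)²) = √12602 ≈ 112.2586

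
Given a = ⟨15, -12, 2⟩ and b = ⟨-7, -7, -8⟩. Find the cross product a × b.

(110, 106, -189)

i: (-12)·(-8) - 2·(-7) = 96 - (-14) = 110
j: 2·(-7) - 15·(-8) = -14 - (-120) = 106
k: 15·(-7) - (-12)·(-7) = -105 - 84 = -189
a × b = (110, 106, -189)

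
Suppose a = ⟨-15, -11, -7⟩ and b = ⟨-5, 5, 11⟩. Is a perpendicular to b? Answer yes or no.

no

a · b = (-15)·(-5) + (-11)·5 + (-7)·11 = 75 - 55 - 77 = -57
Nonzero, so the vectors are not orthogonal.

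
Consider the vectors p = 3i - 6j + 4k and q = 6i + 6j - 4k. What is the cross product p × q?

i: (-6)·(-4) - 4·6 = 24 - 24 = 0
j: 4·6 - 3·(-4) = 24 - (-12) = 36
k: 3·6 - (-6)·6 = 18 - (-36) = 54
p × q = (0, 36, 54)

(0, 36, 54)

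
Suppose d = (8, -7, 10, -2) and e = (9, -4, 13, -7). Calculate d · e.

244

d · e = 8·9 + (-7)·(-4) + 10·13 + (-2)·(-7) = 72 + 28 + 130 + 14 = 244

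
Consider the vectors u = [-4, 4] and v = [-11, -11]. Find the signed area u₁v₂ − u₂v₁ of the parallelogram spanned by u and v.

88

(-4)·(-11) - 4·(-11) = 44 - (-44) = 88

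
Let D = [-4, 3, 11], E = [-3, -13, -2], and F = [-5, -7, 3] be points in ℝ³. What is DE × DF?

DE = (1, -16, -13)
DF = (-1, -10, -8)
i: (-16)·(-8) - (-13)·(-10) = 128 - 130 = -2
j: (-13)·(-1) - 1·(-8) = 13 - (-8) = 21
k: 1·(-10) - (-16)·(-1) = -10 - 16 = -26
DE × DF = (-2, 21, -26)

(-2, 21, -26)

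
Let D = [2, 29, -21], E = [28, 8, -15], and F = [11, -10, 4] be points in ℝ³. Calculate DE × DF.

DE = (26, -21, 6)
DF = (9, -39, 25)
i: (-21)·25 - 6·(-39) = -525 - (-234) = -291
j: 6·9 - 26·25 = 54 - 650 = -596
k: 26·(-39) - (-21)·9 = -1014 - (-189) = -825
DE × DF = (-291, -596, -825)

(-291, -596, -825)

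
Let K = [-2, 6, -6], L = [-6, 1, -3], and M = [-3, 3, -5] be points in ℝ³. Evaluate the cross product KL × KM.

(4, 1, 7)

KL = (-4, -5, 3)
KM = (-1, -3, 1)
i: (-5)·1 - 3·(-3) = -5 - (-9) = 4
j: 3·(-1) - (-4)·1 = -3 - (-4) = 1
k: (-4)·(-3) - (-5)·(-1) = 12 - 5 = 7
KL × KM = (4, 1, 7)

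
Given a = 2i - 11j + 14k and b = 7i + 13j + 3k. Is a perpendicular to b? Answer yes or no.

a · b = 2·7 + (-11)·13 + 14·3 = 14 - 143 + 42 = -87
Nonzero, so the vectors are not orthogonal.

no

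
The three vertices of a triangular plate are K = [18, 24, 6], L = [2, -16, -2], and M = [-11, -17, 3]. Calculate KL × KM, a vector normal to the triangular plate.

(-208, 184, -504)

KL = (-16, -40, -8)
KM = (-29, -41, -3)
i: (-40)·(-3) - (-8)·(-41) = 120 - 328 = -208
j: (-8)·(-29) - (-16)·(-3) = 232 - 48 = 184
k: (-16)·(-41) - (-40)·(-29) = 656 - 1160 = -504
KL × KM = (-208, 184, -504)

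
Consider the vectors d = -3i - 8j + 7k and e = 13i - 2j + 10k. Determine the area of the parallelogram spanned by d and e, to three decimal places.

176.343

i: (-8)·10 - 7·(-2) = -80 - (-14) = -66
j: 7·13 - (-3)·10 = 91 - (-30) = 121
k: (-3)·(-2) - (-8)·13 = 6 - (-104) = 110
d × e = (-66, 121, 110)
|d × e| = √((-66)² + 121² + 110²) = √31097 ≈ 176.3434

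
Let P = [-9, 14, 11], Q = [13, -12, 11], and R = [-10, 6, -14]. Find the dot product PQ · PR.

186

PQ = Q − P = (22, -26, 0)
PR = R − P = (-1, -8, -25)
PQ · PR = 22·(-1) + (-26)·(-8) + 0·(-25) = -22 + 208 + 0 = 186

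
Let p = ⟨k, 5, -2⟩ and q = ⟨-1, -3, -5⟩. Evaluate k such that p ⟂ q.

p · q = k·(-1) + 5·(-3) + (-2)·(-5) = -5 - 1k
Set equal to 0: -1k = 5, so k = -5.

-5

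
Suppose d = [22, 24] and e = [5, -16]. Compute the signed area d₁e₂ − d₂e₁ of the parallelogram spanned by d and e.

22·(-16) - 24·5 = -352 - 120 = -472

-472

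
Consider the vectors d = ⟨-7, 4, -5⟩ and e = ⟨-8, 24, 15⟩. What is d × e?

i: 4·15 - (-5)·24 = 60 - (-120) = 180
j: (-5)·(-8) - (-7)·15 = 40 - (-105) = 145
k: (-7)·24 - 4·(-8) = -168 - (-32) = -136
d × e = (180, 145, -136)

(180, 145, -136)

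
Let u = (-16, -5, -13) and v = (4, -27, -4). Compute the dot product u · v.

u · v = (-16)·4 + (-5)·(-27) + (-13)·(-4) = -64 + 135 + 52 = 123

123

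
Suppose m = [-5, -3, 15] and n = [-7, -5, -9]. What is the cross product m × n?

i: (-3)·(-9) - 15·(-5) = 27 - (-75) = 102
j: 15·(-7) - (-5)·(-9) = -105 - 45 = -150
k: (-5)·(-5) - (-3)·(-7) = 25 - 21 = 4
m × n = (102, -150, 4)

(102, -150, 4)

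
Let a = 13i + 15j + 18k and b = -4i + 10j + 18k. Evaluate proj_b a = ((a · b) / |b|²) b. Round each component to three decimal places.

(-3.836, 9.591, 17.264)

a · b = 13·(-4) + 15·10 + 18·18 = -52 + 150 + 324 = 422
|b|² = 16 + 100 + 324 = 440
proj_b a = (422/440) · (-4, 10, 18) ≈ (-3.836, 9.591, 17.264)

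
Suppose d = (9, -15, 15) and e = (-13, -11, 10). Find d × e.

(15, -285, -294)

i: (-15)·10 - 15·(-11) = -150 - (-165) = 15
j: 15·(-13) - 9·10 = -195 - 90 = -285
k: 9·(-11) - (-15)·(-13) = -99 - 195 = -294
d × e = (15, -285, -294)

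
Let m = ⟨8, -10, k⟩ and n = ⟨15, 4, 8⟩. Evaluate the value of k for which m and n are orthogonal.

m · n = 8·15 + (-10)·4 + k·8 = 80 + 8k
Set equal to 0: 8k = -80, so k = -10.

-10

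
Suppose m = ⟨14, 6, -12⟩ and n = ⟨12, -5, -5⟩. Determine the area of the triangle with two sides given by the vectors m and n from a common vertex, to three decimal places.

i: 6·(-5) - (-12)·(-5) = -30 - 60 = -90
j: (-12)·12 - 14·(-5) = -144 - (-70) = -74
k: 14·(-5) - 6·12 = -70 - 72 = -142
m × n = (-90, -74, -142)
|m × n| = √((-90)² + (-74)² + (-142)²) = √33740 ≈ 183.6845
area = ½ · 183.6845 ≈ 91.842

91.842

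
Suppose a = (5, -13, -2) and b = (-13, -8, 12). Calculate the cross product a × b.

(-172, -34, -209)

i: (-13)·12 - (-2)·(-8) = -156 - 16 = -172
j: (-2)·(-13) - 5·12 = 26 - 60 = -34
k: 5·(-8) - (-13)·(-13) = -40 - 169 = -209
a × b = (-172, -34, -209)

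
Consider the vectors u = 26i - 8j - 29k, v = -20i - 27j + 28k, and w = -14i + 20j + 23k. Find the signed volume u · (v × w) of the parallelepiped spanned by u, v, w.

v × w:
i: (-27)·23 - 28·20 = -621 - 560 = -1181
j: 28·(-14) - (-20)·23 = -392 - (-460) = 68
k: (-20)·20 - (-27)·(-14) = -400 - 378 = -778
v × w = (-1181, 68, -778)
u · (v × w) = 26·(-1181) + (-8)·68 + (-29)·(-778) = -30706 - 544 + 22562 = -8688

-8688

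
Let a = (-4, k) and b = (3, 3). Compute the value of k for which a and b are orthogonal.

4

a · b = (-4)·3 + k·3 = -12 + 3k
Set equal to 0: 3k = 12, so k = 4.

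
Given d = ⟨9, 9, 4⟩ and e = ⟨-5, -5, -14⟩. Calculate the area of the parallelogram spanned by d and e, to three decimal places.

i: 9·(-14) - 4·(-5) = -126 - (-20) = -106
j: 4·(-5) - 9·(-14) = -20 - (-126) = 106
k: 9·(-5) - 9·(-5) = -45 - (-45) = 0
d × e = (-106, 106, 0)
|d × e| = √((-106)² + 106² + 0²) = √22472 ≈ 149.9066

149.907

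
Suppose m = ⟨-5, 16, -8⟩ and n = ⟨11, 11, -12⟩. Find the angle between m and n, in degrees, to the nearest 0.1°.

m · n = (-5)·11 + 16·11 + (-8)·(-12) = -55 + 176 + 96 = 217
|m|² = 25 + 256 + 64 = 345,  |m| = √345 ≈ 18.574176
|n|² = 121 + 121 + 144 = 386,  |n| = √386 ≈ 19.646883
cos θ = 217 / (18.574176 · 19.646883) ≈ 0.59464
θ = arccos(0.59464) ≈ 53.5°

53.5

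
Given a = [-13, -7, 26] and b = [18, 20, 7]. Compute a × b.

(-569, 559, -134)

i: (-7)·7 - 26·20 = -49 - 520 = -569
j: 26·18 - (-13)·7 = 468 - (-91) = 559
k: (-13)·20 - (-7)·18 = -260 - (-126) = -134
a × b = (-569, 559, -134)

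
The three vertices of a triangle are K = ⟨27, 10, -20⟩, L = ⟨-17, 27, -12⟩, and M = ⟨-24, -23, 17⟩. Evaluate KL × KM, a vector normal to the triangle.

KL = (-44, 17, 8)
KM = (-51, -33, 37)
i: 17·37 - 8·(-33) = 629 - (-264) = 893
j: 8·(-51) - (-44)·37 = -408 - (-1628) = 1220
k: (-44)·(-33) - 17·(-51) = 1452 - (-867) = 2319
KL × KM = (893, 1220, 2319)

(893, 1220, 2319)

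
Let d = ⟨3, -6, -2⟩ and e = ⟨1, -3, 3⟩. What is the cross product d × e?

(-24, -11, -3)

i: (-6)·3 - (-2)·(-3) = -18 - 6 = -24
j: (-2)·1 - 3·3 = -2 - 9 = -11
k: 3·(-3) - (-6)·1 = -9 - (-6) = -3
d × e = (-24, -11, -3)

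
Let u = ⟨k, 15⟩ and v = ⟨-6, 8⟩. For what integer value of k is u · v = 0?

20

u · v = k·(-6) + 15·8 = 120 - 6k
Set equal to 0: -6k = -120, so k = 20.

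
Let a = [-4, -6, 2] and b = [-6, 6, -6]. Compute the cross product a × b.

(24, -36, -60)

i: (-6)·(-6) - 2·6 = 36 - 12 = 24
j: 2·(-6) - (-4)·(-6) = -12 - 24 = -36
k: (-4)·6 - (-6)·(-6) = -24 - 36 = -60
a × b = (24, -36, -60)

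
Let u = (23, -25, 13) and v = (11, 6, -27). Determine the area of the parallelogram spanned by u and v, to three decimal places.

1053.885

i: (-25)·(-27) - 13·6 = 675 - 78 = 597
j: 13·11 - 23·(-27) = 143 - (-621) = 764
k: 23·6 - (-25)·11 = 138 - (-275) = 413
u × v = (597, 764, 413)
|u × v| = √(597² + 764² + 413²) = √1110674 ≈ 1053.8852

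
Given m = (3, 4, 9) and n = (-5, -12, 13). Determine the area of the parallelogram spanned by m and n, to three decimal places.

181.417

i: 4·13 - 9·(-12) = 52 - (-108) = 160
j: 9·(-5) - 3·13 = -45 - 39 = -84
k: 3·(-12) - 4·(-5) = -36 - (-20) = -16
m × n = (160, -84, -16)
|m × n| = √(160² + (-84)² + (-16)²) = √32912 ≈ 181.4166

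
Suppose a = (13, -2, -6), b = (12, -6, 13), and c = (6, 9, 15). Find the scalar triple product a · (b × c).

b × c:
i: (-6)·15 - 13·9 = -90 - 117 = -207
j: 13·6 - 12·15 = 78 - 180 = -102
k: 12·9 - (-6)·6 = 108 - (-36) = 144
b × c = (-207, -102, 144)
a · (b × c) = 13·(-207) + (-2)·(-102) + (-6)·144 = -2691 + 204 - 864 = -3351

-3351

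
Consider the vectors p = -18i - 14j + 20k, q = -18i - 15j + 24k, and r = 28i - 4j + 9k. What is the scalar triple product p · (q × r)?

q × r:
i: (-15)·9 - 24·(-4) = -135 - (-96) = -39
j: 24·28 - (-18)·9 = 672 - (-162) = 834
k: (-18)·(-4) - (-15)·28 = 72 - (-420) = 492
q × r = (-39, 834, 492)
p · (q × r) = (-18)·(-39) + (-14)·834 + 20·492 = 702 - 11676 + 9840 = -1134

-1134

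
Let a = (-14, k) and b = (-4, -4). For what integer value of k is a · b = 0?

14

a · b = (-14)·(-4) + k·(-4) = 56 - 4k
Set equal to 0: -4k = -56, so k = 14.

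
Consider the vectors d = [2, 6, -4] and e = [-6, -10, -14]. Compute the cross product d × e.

(-124, 52, 16)

i: 6·(-14) - (-4)·(-10) = -84 - 40 = -124
j: (-4)·(-6) - 2·(-14) = 24 - (-28) = 52
k: 2·(-10) - 6·(-6) = -20 - (-36) = 16
d × e = (-124, 52, 16)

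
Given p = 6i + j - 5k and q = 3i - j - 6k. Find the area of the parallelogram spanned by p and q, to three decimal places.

i: 1·(-6) - (-5)·(-1) = -6 - 5 = -11
j: (-5)·3 - 6·(-6) = -15 - (-36) = 21
k: 6·(-1) - 1·3 = -6 - 3 = -9
p × q = (-11, 21, -9)
|p × q| = √((-11)² + 21² + (-9)²) = √643 ≈ 25.3574

25.357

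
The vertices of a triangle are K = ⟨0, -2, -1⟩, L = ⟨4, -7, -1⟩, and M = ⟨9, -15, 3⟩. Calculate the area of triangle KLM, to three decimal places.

KL = (4, -5, 0),  KM = (9, -13, 4)
i: (-5)·4 - 0·(-13) = -20 - 0 = -20
j: 0·9 - 4·4 = 0 - 16 = -16
k: 4·(-13) - (-5)·9 = -52 - (-45) = -7
KL × KM = (-20, -16, -7)
|KL × KM| = √705 ≈ 26.5518
area = ½ · 26.5518 ≈ 13.276

13.276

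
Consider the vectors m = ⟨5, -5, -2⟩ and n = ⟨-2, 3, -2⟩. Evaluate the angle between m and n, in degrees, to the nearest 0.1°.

m · n = 5·(-2) + (-5)·3 + (-2)·(-2) = -10 - 15 + 4 = -21
|m|² = 25 + 25 + 4 = 54,  |m| = √54 ≈ 7.348469
|n|² = 4 + 9 + 4 = 17,  |n| = √17 ≈ 4.123106
cos θ = -21 / (7.348469 · 4.123106) ≈ -0.69310
θ = arccos(-0.69310) ≈ 133.9°

133.9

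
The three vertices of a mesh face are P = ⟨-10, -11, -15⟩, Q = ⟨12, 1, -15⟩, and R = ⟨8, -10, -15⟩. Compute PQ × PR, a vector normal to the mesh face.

(0, 0, -194)

PQ = (22, 12, 0)
PR = (18, 1, 0)
i: 12·0 - 0·1 = 0 - 0 = 0
j: 0·18 - 22·0 = 0 - 0 = 0
k: 22·1 - 12·18 = 22 - 216 = -194
PQ × PR = (0, 0, -194)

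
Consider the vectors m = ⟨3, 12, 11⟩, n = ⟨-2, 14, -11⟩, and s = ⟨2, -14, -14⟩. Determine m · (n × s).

-1650

n × s:
i: 14·(-14) - (-11)·(-14) = -196 - 154 = -350
j: (-11)·2 - (-2)·(-14) = -22 - 28 = -50
k: (-2)·(-14) - 14·2 = 28 - 28 = 0
n × s = (-350, -50, 0)
m · (n × s) = 3·(-350) + 12·(-50) + 11·0 = -1050 - 600 + 0 = -1650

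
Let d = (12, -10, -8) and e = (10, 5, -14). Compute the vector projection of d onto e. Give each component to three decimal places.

d · e = 12·10 + (-10)·5 + (-8)·(-14) = 120 - 50 + 112 = 182
|e|² = 100 + 25 + 196 = 321
proj_e d = (182/321) · (10, 5, -14) ≈ (5.670, 2.835, -7.938)

(5.670, 2.835, -7.938)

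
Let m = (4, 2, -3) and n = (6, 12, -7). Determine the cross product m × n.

(22, 10, 36)

i: 2·(-7) - (-3)·12 = -14 - (-36) = 22
j: (-3)·6 - 4·(-7) = -18 - (-28) = 10
k: 4·12 - 2·6 = 48 - 12 = 36
m × n = (22, 10, 36)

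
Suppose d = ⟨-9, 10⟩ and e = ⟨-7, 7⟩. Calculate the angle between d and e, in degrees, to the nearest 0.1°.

d · e = (-9)·(-7) + 10·7 = 63 + 70 = 133
|d|² = 81 + 100 = 181,  |d| = √181 ≈ 13.453624
|e|² = 49 + 49 = 98,  |e| = √98 ≈ 9.899495
cos θ = 133 / (13.453624 · 9.899495) ≈ 0.99862
θ = arccos(0.99862) ≈ 3.0°

3.0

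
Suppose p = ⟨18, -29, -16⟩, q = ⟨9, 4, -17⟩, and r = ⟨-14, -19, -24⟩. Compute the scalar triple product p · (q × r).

-18868

q × r:
i: 4·(-24) - (-17)·(-19) = -96 - 323 = -419
j: (-17)·(-14) - 9·(-24) = 238 - (-216) = 454
k: 9·(-19) - 4·(-14) = -171 - (-56) = -115
q × r = (-419, 454, -115)
p · (q × r) = 18·(-419) + (-29)·454 + (-16)·(-115) = -7542 - 13166 + 1840 = -18868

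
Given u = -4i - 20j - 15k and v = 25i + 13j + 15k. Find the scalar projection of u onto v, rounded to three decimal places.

-18.326

u · v = (-4)·25 + (-20)·13 + (-15)·15 = -100 - 260 - 225 = -585
|v| = √(625 + 169 + 225) = √1019 ≈ 31.9218
comp_v u = -585 / √1019 ≈ -18.326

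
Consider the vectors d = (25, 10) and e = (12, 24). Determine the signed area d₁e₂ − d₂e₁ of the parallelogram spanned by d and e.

25·24 - 10·12 = 600 - 120 = 480

480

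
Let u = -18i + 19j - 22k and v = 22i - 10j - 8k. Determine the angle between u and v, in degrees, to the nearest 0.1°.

u · v = (-18)·22 + 19·(-10) + (-22)·(-8) = -396 - 190 + 176 = -410
|u|² = 324 + 361 + 484 = 1169,  |u| = √1169 ≈ 34.190642
|v|² = 484 + 100 + 64 = 648,  |v| = √648 ≈ 25.455844
cos θ = -410 / (34.190642 · 25.455844) ≈ -0.47107
θ = arccos(-0.47107) ≈ 118.1°

118.1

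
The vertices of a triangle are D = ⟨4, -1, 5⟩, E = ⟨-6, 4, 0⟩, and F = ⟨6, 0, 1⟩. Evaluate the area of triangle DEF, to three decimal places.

DE = (-10, 5, -5),  DF = (2, 1, -4)
i: 5·(-4) - (-5)·1 = -20 - (-5) = -15
j: (-5)·2 - (-10)·(-4) = -10 - 40 = -50
k: (-10)·1 - 5·2 = -10 - 10 = -20
DE × DF = (-15, -50, -20)
|DE × DF| = √3125 ≈ 55.9017
area = ½ · 55.9017 ≈ 27.951

27.951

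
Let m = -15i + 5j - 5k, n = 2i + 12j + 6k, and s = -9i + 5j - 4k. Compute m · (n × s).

350

n × s:
i: 12·(-4) - 6·5 = -48 - 30 = -78
j: 6·(-9) - 2·(-4) = -54 - (-8) = -46
k: 2·5 - 12·(-9) = 10 - (-108) = 118
n × s = (-78, -46, 118)
m · (n × s) = (-15)·(-78) + 5·(-46) + (-5)·118 = 1170 - 230 - 590 = 350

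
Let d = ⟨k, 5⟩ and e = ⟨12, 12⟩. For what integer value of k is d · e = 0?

d · e = k·12 + 5·12 = 60 + 12k
Set equal to 0: 12k = -60, so k = -5.

-5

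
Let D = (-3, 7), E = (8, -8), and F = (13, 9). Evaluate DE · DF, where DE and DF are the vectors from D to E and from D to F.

146

DE = E − D = (11, -15)
DF = F − D = (16, 2)
DE · DF = 11·16 + (-15)·2 = 176 - 30 = 146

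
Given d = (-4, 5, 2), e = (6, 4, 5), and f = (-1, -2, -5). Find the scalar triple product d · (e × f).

149

e × f:
i: 4·(-5) - 5·(-2) = -20 - (-10) = -10
j: 5·(-1) - 6·(-5) = -5 - (-30) = 25
k: 6·(-2) - 4·(-1) = -12 - (-4) = -8
e × f = (-10, 25, -8)
d · (e × f) = (-4)·(-10) + 5·25 + 2·(-8) = 40 + 125 - 16 = 149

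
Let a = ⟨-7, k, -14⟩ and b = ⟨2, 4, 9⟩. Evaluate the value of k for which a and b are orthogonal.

a · b = (-7)·2 + k·4 + (-14)·9 = -140 + 4k
Set equal to 0: 4k = 140, so k = 35.

35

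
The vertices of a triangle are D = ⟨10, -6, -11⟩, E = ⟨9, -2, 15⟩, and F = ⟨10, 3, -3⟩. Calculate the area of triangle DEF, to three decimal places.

101.179

DE = (-1, 4, 26),  DF = (0, 9, 8)
i: 4·8 - 26·9 = 32 - 234 = -202
j: 26·0 - (-1)·8 = 0 - (-8) = 8
k: (-1)·9 - 4·0 = -9 - 0 = -9
DE × DF = (-202, 8, -9)
|DE × DF| = √40949 ≈ 202.3586
area = ½ · 202.3586 ≈ 101.179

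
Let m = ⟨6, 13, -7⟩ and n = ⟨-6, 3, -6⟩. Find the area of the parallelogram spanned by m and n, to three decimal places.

i: 13·(-6) - (-7)·3 = -78 - (-21) = -57
j: (-7)·(-6) - 6·(-6) = 42 - (-36) = 78
k: 6·3 - 13·(-6) = 18 - (-78) = 96
m × n = (-57, 78, 96)
|m × n| = √((-57)² + 78² + 96²) = √18549 ≈ 136.1947

136.195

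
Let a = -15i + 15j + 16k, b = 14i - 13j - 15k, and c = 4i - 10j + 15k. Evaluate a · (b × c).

b × c:
i: (-13)·15 - (-15)·(-10) = -195 - 150 = -345
j: (-15)·4 - 14·15 = -60 - 210 = -270
k: 14·(-10) - (-13)·4 = -140 - (-52) = -88
b × c = (-345, -270, -88)
a · (b × c) = (-15)·(-345) + 15·(-270) + 16·(-88) = 5175 - 4050 - 1408 = -283

-283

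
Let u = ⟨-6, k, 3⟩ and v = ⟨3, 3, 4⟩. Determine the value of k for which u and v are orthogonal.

2

u · v = (-6)·3 + k·3 + 3·4 = -6 + 3k
Set equal to 0: 3k = 6, so k = 2.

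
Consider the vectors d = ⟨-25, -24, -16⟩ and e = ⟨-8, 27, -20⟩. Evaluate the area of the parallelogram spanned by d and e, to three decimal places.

i: (-24)·(-20) - (-16)·27 = 480 - (-432) = 912
j: (-16)·(-8) - (-25)·(-20) = 128 - 500 = -372
k: (-25)·27 - (-24)·(-8) = -675 - 192 = -867
d × e = (912, -372, -867)
|d × e| = √(912² + (-372)² + (-867)²) = √1721817 ≈ 1312.1802

1312.180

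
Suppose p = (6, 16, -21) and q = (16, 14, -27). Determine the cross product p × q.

(-138, -174, -172)

i: 16·(-27) - (-21)·14 = -432 - (-294) = -138
j: (-21)·16 - 6·(-27) = -336 - (-162) = -174
k: 6·14 - 16·16 = 84 - 256 = -172
p × q = (-138, -174, -172)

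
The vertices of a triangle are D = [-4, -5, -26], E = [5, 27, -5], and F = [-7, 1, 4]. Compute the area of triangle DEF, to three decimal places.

455.232

DE = (9, 32, 21),  DF = (-3, 6, 30)
i: 32·30 - 21·6 = 960 - 126 = 834
j: 21·(-3) - 9·30 = -63 - 270 = -333
k: 9·6 - 32·(-3) = 54 - (-96) = 150
DE × DF = (834, -333, 150)
|DE × DF| = √828945 ≈ 910.4642
area = ½ · 910.4642 ≈ 455.232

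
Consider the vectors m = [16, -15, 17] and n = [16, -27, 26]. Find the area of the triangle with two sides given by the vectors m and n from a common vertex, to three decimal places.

124.861

i: (-15)·26 - 17·(-27) = -390 - (-459) = 69
j: 17·16 - 16·26 = 272 - 416 = -144
k: 16·(-27) - (-15)·16 = -432 - (-240) = -192
m × n = (69, -144, -192)
|m × n| = √(69² + (-144)² + (-192)²) = √62361 ≈ 249.7218
area = ½ · 249.7218 ≈ 124.861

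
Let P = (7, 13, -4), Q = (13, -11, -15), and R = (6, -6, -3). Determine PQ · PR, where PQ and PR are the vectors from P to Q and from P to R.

439

PQ = Q − P = (6, -24, -11)
PR = R − P = (-1, -19, 1)
PQ · PR = 6·(-1) + (-24)·(-19) + (-11)·1 = -6 + 456 - 11 = 439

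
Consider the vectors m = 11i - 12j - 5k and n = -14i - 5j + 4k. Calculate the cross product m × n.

(-73, 26, -223)

i: (-12)·4 - (-5)·(-5) = -48 - 25 = -73
j: (-5)·(-14) - 11·4 = 70 - 44 = 26
k: 11·(-5) - (-12)·(-14) = -55 - 168 = -223
m × n = (-73, 26, -223)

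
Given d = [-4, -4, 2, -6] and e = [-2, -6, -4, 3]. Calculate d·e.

d · e = (-4)·(-2) + (-4)·(-6) + 2·(-4) + (-6)·3 = 8 + 24 - 8 - 18 = 6

6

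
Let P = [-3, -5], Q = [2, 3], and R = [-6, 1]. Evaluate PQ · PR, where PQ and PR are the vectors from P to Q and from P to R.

PQ = Q − P = (5, 8)
PR = R − P = (-3, 6)
PQ · PR = 5·(-3) + 8·6 = -15 + 48 = 33

33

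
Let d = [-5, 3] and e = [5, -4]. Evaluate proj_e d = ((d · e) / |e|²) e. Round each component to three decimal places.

d · e = (-5)·5 + 3·(-4) = -25 - 12 = -37
|e|² = 25 + 16 = 41
proj_e d = (-37/41) · (5, -4) ≈ (-4.512, 3.610)

(-4.512, 3.610)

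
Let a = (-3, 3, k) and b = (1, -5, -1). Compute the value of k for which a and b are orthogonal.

-18

a · b = (-3)·1 + 3·(-5) + k·(-1) = -18 - 1k
Set equal to 0: -1k = 18, so k = -18.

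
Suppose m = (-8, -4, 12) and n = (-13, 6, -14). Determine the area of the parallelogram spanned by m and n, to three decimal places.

286.496

i: (-4)·(-14) - 12·6 = 56 - 72 = -16
j: 12·(-13) - (-8)·(-14) = -156 - 112 = -268
k: (-8)·6 - (-4)·(-13) = -48 - 52 = -100
m × n = (-16, -268, -100)
|m × n| = √((-16)² + (-268)² + (-100)²) = √82080 ≈ 286.4961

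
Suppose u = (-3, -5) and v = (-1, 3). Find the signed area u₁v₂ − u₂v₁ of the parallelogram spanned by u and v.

(-3)·3 - (-5)·(-1) = -9 - 5 = -14

-14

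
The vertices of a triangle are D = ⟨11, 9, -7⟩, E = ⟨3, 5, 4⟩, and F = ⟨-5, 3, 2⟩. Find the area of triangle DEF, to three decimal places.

DE = (-8, -4, 11),  DF = (-16, -6, 9)
i: (-4)·9 - 11·(-6) = -36 - (-66) = 30
j: 11·(-16) - (-8)·9 = -176 - (-72) = -104
k: (-8)·(-6) - (-4)·(-16) = 48 - 64 = -16
DE × DF = (30, -104, -16)
|DE × DF| = √11972 ≈ 109.4166
area = ½ · 109.4166 ≈ 54.708

54.708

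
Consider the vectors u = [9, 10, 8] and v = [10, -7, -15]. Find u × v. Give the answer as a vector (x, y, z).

i: 10·(-15) - 8·(-7) = -150 - (-56) = -94
j: 8·10 - 9·(-15) = 80 - (-135) = 215
k: 9·(-7) - 10·10 = -63 - 100 = -163
u × v = (-94, 215, -163)

(-94, 215, -163)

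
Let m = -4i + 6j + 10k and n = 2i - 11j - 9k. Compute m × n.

i: 6·(-9) - 10·(-11) = -54 - (-110) = 56
j: 10·2 - (-4)·(-9) = 20 - 36 = -16
k: (-4)·(-11) - 6·2 = 44 - 12 = 32
m × n = (56, -16, 32)

(56, -16, 32)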